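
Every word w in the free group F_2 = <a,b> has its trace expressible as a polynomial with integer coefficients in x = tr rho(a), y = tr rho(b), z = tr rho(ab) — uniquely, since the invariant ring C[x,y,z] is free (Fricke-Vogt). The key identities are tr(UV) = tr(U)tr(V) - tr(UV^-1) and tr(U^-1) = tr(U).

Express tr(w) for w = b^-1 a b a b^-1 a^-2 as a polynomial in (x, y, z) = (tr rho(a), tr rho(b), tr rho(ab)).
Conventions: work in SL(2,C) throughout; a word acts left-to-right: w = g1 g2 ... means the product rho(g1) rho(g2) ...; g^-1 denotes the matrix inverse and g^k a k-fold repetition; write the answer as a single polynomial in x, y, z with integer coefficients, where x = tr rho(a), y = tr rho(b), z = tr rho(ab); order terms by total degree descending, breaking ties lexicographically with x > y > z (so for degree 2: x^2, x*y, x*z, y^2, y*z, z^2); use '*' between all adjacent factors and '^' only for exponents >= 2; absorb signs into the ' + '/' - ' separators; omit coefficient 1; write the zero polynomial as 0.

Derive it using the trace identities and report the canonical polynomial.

tr(b a b) = tr(b) * tr(a b) - tr(a)  (reduce the b square) = y*z - x
and tr(a b a b) = tr(a b) * tr(a b) - tr(1)  (split on a) = z^2 - 2
and tr(a b a) = tr(a) * tr(b a) - tr(b)  (reduce the a square) = x*z - y
and tr(b a b a b) = tr(b) * tr(a b a b) - tr(a b a)  (reduce the b square) = y*z^2 - x*z - y
next, tr(b a b a b a) = tr(a b) * tr(a b a b) - tr(a^-1 b^-1)  (split on a) = z^3 - 3*z
next, tr(a b a b a^-1 b) = tr(b a b a b) * tr(a) - tr(b a b a b a)  (eliminate a^-1) = x*y*z^2 - x^2*z - z^3 - x*y + 3*z
tr(a^-1 b^-1 a b a b) = tr(a b a b a^-1) * tr(b) - tr(a b a b a^-1 b)  (eliminate b^-1) = -x*y*z^2 + x^2*z + y^2*z + z^3 - 3*z
and tr(b^-1 a b a b^-1 a^-1) = tr(a^-1 b^-1 a b a) * tr(b) - tr(a^-1 b^-1 a b a b)  (eliminate b^-1) = x*y*z^2 - x^2*z - y^2*z - z^3 + x*y + 3*z
and tr(b^-1 a b a) = tr(a b a) * tr(b) - tr(a b a b)  (eliminate b^-1) = x*y*z - y^2 - z^2 + 2
next, tr(b^-1 a b a b^-1) = tr(b^-1 a b a) * tr(b) - tr(b^-1 a b a b)  (eliminate b^-1) = x*y^2*z - y^3 - y*z^2 - x*z + 3*y
tr(b^-1 a b a b^-1 a^-2) = tr(b^-1 a b a b^-1 a^-1) * tr(a) - tr(b^-1 a b a b^-1)  (eliminate a^-1) = x^2*y*z^2 - x^3*z - 2*x*y^2*z - x*z^3 + x^2*y + y^3 + y*z^2 + 4*x*z - 3*y

x^2*y*z^2 - x^3*z - 2*x*y^2*z - x*z^3 + x^2*y + y^3 + y*z^2 + 4*x*z - 3*y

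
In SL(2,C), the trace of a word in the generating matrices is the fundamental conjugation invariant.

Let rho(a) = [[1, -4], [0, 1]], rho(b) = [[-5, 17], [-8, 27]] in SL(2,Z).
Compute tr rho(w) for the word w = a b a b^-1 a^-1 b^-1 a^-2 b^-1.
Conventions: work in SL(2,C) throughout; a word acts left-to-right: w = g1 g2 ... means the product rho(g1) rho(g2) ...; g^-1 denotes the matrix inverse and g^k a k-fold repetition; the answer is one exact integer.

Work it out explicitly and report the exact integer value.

rho(a) = [[1, -4], [0, 1]]
... * rho(b) = [[-5, 17], [-8, 27]]  ->  [[27, -91], [-8, 27]]
... * rho(a) = [[1, -4], [0, 1]]  ->  [[27, -199], [-8, 59]]
... * rho(b^-1) = [[27, -17], [8, -5]]  ->  [[-863, 536], [256, -159]]
... * rho(a^-1) = [[1, 4], [0, 1]]  ->  [[-863, -2916], [256, 865]]
... * rho(b^-1) = [[27, -17], [8, -5]]  ->  [[-46629, 29251], [13832, -8677]]
... * rho(a^-1) = [[1, 4], [0, 1]]  ->  [[-46629, -157265], [13832, 46651]]
... * rho(a^-1) = [[1, 4], [0, 1]]  ->  [[-46629, -343781], [13832, 101979]]
... * rho(b^-1) = [[27, -17], [8, -5]]  ->  [[-4009231, 2511598], [1189296, -745039]]
tr = -4009231 + -745039 = -4754270

-4754270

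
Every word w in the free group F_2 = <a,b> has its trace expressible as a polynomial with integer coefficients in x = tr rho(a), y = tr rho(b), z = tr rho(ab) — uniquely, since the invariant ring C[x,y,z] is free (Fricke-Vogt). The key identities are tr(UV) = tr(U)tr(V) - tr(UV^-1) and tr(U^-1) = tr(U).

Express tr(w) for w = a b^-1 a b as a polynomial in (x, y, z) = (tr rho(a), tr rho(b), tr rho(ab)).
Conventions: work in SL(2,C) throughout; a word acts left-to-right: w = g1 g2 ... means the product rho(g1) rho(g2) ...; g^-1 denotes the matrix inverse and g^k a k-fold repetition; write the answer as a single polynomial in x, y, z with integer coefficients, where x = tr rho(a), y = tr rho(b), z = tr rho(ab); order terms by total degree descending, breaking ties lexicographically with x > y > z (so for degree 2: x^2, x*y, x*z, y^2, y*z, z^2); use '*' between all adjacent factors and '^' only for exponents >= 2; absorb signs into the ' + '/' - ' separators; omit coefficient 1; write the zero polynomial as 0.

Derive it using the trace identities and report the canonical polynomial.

x*y*z - y^2 - z^2 + 2

reduce: tr(a b a) = tr(a) tr(b a) - tr(b)  (reduce the a square) = x*z - y
reduce: tr(a b a b) = tr(b a) tr(b a) - tr(1)  (split on b) = z^2 - 2
tr(a b^-1 a b) = tr(a b a) tr(b) - tr(a b a b)  (eliminate b^-1) = x*y*z - y^2 - z^2 + 2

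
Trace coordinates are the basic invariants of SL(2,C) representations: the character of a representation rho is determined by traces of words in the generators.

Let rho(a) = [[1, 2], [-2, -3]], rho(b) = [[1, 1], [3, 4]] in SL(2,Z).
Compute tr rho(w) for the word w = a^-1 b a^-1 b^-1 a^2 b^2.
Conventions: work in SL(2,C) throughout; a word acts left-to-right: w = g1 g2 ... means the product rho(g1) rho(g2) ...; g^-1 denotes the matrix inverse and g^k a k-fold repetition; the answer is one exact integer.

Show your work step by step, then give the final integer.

139

rho(a^-1) = [[-3, -2], [2, 1]]
... * rho(b) = [[1, 1], [3, 4]]  ->  [[-9, -11], [5, 6]]
... * rho(a^-1) = [[-3, -2], [2, 1]]  ->  [[5, 7], [-3, -4]]
... * rho(b^-1) = [[4, -1], [-3, 1]]  ->  [[-1, 2], [0, -1]]
... * rho(a) = [[1, 2], [-2, -3]]  ->  [[-5, -8], [2, 3]]
... * rho(a) = [[1, 2], [-2, -3]]  ->  [[11, 14], [-4, -5]]
... * rho(b) = [[1, 1], [3, 4]]  ->  [[53, 67], [-19, -24]]
... * rho(b) = [[1, 1], [3, 4]]  ->  [[254, 321], [-91, -115]]
tr = 254 + -115 = 139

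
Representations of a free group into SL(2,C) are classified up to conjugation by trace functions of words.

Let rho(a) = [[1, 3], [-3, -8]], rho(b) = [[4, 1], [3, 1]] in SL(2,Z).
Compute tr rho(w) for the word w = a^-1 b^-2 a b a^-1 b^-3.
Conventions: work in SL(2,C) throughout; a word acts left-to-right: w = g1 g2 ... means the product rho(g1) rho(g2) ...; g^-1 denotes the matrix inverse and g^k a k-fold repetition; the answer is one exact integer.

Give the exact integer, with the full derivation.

rho(a^-1) = [[-8, -3], [3, 1]]
... * rho(b^-1) = [[1, -1], [-3, 4]]  ->  [[1, -4], [0, 1]]
... * rho(b^-1) = [[1, -1], [-3, 4]]  ->  [[13, -17], [-3, 4]]
... * rho(a) = [[1, 3], [-3, -8]]  ->  [[64, 175], [-15, -41]]
... * rho(b) = [[4, 1], [3, 1]]  ->  [[781, 239], [-183, -56]]
... * rho(a^-1) = [[-8, -3], [3, 1]]  ->  [[-5531, -2104], [1296, 493]]
... * rho(b^-1) = [[1, -1], [-3, 4]]  ->  [[781, -2885], [-183, 676]]
... * rho(b^-1) = [[1, -1], [-3, 4]]  ->  [[9436, -12321], [-2211, 2887]]
... * rho(b^-1) = [[1, -1], [-3, 4]]  ->  [[46399, -58720], [-10872, 13759]]
tr = 46399 + 13759 = 60158

60158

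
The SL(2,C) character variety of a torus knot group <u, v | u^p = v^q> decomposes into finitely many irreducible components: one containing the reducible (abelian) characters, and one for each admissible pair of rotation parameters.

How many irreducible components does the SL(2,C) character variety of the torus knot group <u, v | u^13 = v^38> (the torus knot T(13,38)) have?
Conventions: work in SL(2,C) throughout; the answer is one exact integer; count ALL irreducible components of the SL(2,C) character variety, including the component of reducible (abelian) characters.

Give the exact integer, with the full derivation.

For T(13,38): irreducibility forces the central element u^13 = v^38 to one of +I, -I.
So on each irreducible component the traces are pinned: tr(u) = 2*cos(pi*alpha/13) with 1 <= alpha <= 12, tr(v) = 2*cos(pi*beta/38) with 1 <= beta <= 37.
u^13 = (-1)^alpha I and v^38 = (-1)^beta I must agree, so alpha and beta have equal parity.
Enumerate parity-matched pairs: 6*19 odd-odd plus 6*18 even-even gives 222.
That is 222 components of irreducible characters, and with the reducible (abelian) component the total is 223.

223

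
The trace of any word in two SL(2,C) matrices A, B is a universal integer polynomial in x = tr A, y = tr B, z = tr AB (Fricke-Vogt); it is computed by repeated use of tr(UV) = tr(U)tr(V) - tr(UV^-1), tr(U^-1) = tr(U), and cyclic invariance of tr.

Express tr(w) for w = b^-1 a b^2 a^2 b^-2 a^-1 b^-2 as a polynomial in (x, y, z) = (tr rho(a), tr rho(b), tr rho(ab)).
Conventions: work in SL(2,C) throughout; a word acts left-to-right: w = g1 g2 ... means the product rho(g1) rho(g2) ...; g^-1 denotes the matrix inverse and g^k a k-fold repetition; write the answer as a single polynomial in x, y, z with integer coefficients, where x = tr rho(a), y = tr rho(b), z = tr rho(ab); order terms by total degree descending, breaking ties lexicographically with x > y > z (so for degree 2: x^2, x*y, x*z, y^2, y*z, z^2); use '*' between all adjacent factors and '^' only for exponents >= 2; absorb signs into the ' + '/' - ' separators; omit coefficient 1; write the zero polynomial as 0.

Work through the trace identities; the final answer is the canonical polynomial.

x^2*y^5*z^2 - 2*x^3*y^4*z - x*y^6*z - x*y^4*z^3 + x^4*y^3 + x^2*y^5 + 2*x^3*y^2*z + 5*x*y^4*z + x*y^2*z^3 - x^4*y - 4*x^2*y^3 - x^2*y*z^2 - 5*x*y^2*z + 2*x^2*y - y^3 + x*z + 3*y

and trace(b^2 a) = trace(b) trace(a b) - trace(a)  (reduce the b square) = y*z - x
and trace(b^2) = trace(b) trace(b) - trace(1)  (reduce the b square) = y^2 - 2
next, trace(a b^2 a) = trace(a) trace(b^2 a) - trace(b^2)  (reduce the a square) = x*y*z - x^2 - y^2 + 2
trace(a b^2 a^2) = trace(a) trace(a b^2 a) - trace(a b^2)  (reduce the a square) = x^2*y*z - x^3 - x*y^2 - y*z + 3*x
and trace(a b a b) = trace(a b) trace(a b) - trace(1)  (split on a) = z^2 - 2
trace(a b a) = trace(a) trace(b a) - trace(b)  (reduce the a square) = x*z - y
and trace(b a b^2 a) = trace(b) trace(a b a b) - trace(a b a)  (reduce the b square) = y*z^2 - x*z - y
and trace(b a b^2) = trace(b) trace(a b^2) - trace(a b)  (reduce the b square) = y^2*z - x*y - z
trace(a b^2 a^2 b) = trace(a) trace(b a b^2 a) - trace(b a b^2)  (reduce the a square) = x*y*z^2 - x^2*z - y^2*z + z
and trace(a b^2 a^2 b^-1) = trace(a b^2 a^2) trace(b) - trace(a b^2 a^2 b)  (eliminate b^-1) = x^2*y^2*z - x^3*y - x*y^3 - x*y*z^2 + x^2*z + 3*x*y - z
and trace(b^-1 a b^2 a^2 b^-1) = trace(a b^2 a^2 b^-1) trace(b) - trace(a b^2 a^2)  (eliminate b^-1) = x^2*y^3*z - x^3*y^2 - x*y^4 - x*y^2*z^2 + x^3 + 4*x*y^2 - 3*x
next, trace(a^2 b a) = trace(a) trace(b a^2) - trace(b a)  (reduce the a square) = x^2*z - x*y - z
trace(a^4 b) = trace(a) trace(a^2 b a) - trace(a^2 b)  (reduce the a square) = x^3*z - x^2*y - 2*x*z + y
trace(a^2) = trace(a) trace(a) - trace(1)  (reduce the a square) = x^2 - 2
and trace(a^3) = trace(a) trace(a^2) - trace(a)  (reduce the a square) = x^3 - 3*x
trace(a^4) = trace(a) trace(a^3) - trace(a^2)  (reduce the a square) = x^4 - 4*x^2 + 2
and trace(a b^2 a^3) = trace(b) trace(a^4 b) - trace(a^4)  (reduce the b square) = x^3*y*z - x^4 - x^2*y^2 - 2*x*y*z + 4*x^2 + y^2 - 2
trace(a b^2 a^3 b) = trace(a) trace(b a b^2 a^2) - trace(b a b^2 a)  (reduce the a square) = x^2*y*z^2 - x^3*z - x*y^2*z - y*z^2 + 2*x*z + y
trace(a b^-1 a b^2 a^2) = trace(a b^2 a^3) trace(b) - trace(a b^2 a^3 b)  (eliminate b^-1) = x^3*y^2*z - x^4*y - x^2*y^3 - x^2*y*z^2 + x^3*z - x*y^2*z + 4*x^2*y + y^3 + y*z^2 - 2*x*z - 3*y
and trace(b^2 a^2 b) = trace(b) trace(a^2 b^2) - trace(a^2 b)  (reduce the b square) = x*y^2*z - x^2*y - y^3 - x*z + 3*y
trace(a b^2 a^2 b a) = trace(a) trace(b^2 a^2 b a) - trace(b^2 a^2 b)  (reduce the a square) = x^2*y*z^2 - x^3*z - 2*x*y^2*z + x^2*y + y^3 + 2*x*z - 3*y
trace(a b a b a b) = trace(b a) trace(b a b a) - trace(b^-1 a^-1)  (split on b) = z^3 - 3*z
next, trace(a b a b a) = trace(a) trace(b a b a) - trace(b a b)  (reduce the a square) = x*z^2 - y*z - x
trace(b a b a b^2 a) = trace(b) trace(a b a b a b) - trace(a b a b a)  (reduce the b square) = y*z^3 - x*z^2 - 2*y*z + x
trace(b a b a b^2) = trace(b) trace(b a b a b) - trace(b a b a)  (reduce the b square) = y^2*z^2 - x*y*z - y^2 - z^2 + 2
trace(a b^2 a^2 b a b) = trace(a) trace(b a b a b^2 a) - trace(b a b a b^2)  (reduce the a square) = x*y*z^3 - x^2*z^2 - y^2*z^2 - x*y*z + x^2 + y^2 + z^2 - 2
trace(a b^-1 a b^2 a^2 b) = trace(a b^2 a^2 b a) trace(b) - trace(a b^2 a^2 b a b)  (eliminate b^-1) = x^2*y^2*z^2 - x^3*y*z - 2*x*y^3*z - x*y*z^3 + x^2*y^2 + x^2*z^2 + y^4 + y^2*z^2 + 3*x*y*z - x^2 - 4*y^2 - z^2 + 2
and trace(b^-1 a b^2 a^2 b^-1 a) = trace(a b^-1 a b^2 a^2) trace(b) - trace(a b^-1 a b^2 a^2 b)  (eliminate b^-1) = x^3*y^3*z - x^4*y^2 - x^2*y^4 - 2*x^2*y^2*z^2 + 2*x^3*y*z + x*y^3*z + x*y*z^3 + 3*x^2*y^2 - x^2*z^2 - 5*x*y*z + x^2 + y^2 + z^2 - 2
and trace(b^-1 a^-1 b^-1 a b^2 a^2) = trace(b^-1 a b^2 a^2 b^-1) trace(a) - trace(b^-1 a b^2 a^2 b^-1 a)  (eliminate a^-1) = x^2*y^2*z^2 - 2*x^3*y*z - x*y^3*z - x*y*z^3 + x^4 + x^2*y^2 + x^2*z^2 + 5*x*y*z - 4*x^2 - y^2 - z^2 + 2
trace(b^-1 a b^2 a) = trace(a b^2 a) trace(b) - trace(a b^2 a b)  (eliminate b^-1) = x*y^2*z - x^2*y - y^3 - y*z^2 + x*z + 3*y
trace(a b^2 a^2 b^-2 a^-1 b^-1) = trace(b^-1 a^-1 b^-1 a b^2 a^2) trace(b) - trace(b^-1 a^-1 b^-1 a b^2 a^2 b)  (eliminate b^-1) = x^2*y^3*z^2 - 2*x^3*y^2*z - x*y^4*z - x*y^2*z^3 + x^4*y + x^2*y^3 + x^2*y*z^2 + 4*x*y^2*z - 3*x^2*y - x*z - y
trace(b^-1 a b^2 a^2 b^-2 a^-1 b^-1) = trace(a b^2 a^2 b^-2 a^-1 b^-1) trace(b) - trace(a b^2 a^2 b^-2 a^-1)  (eliminate b^-1) = x^2*y^4*z^2 - 2*x^3*y^3*z - x*y^5*z - x*y^3*z^3 + x^4*y^2 + x^2*y^4 + x^2*y^2*z^2 + 4*x*y^3*z - 3*x^2*y^2 - x*y*z - x^2 - y^2 + 2
trace(b^-1 a b^2 a^2 b^-2 a^-1 b^-2) = trace(b^-1 a b^2 a^2 b^-2 a^-1 b^-1) trace(b) - trace(b^-1 a b^2 a^2 b^-2 a^-1)  (eliminate b^-1) = x^2*y^5*z^2 - 2*x^3*y^4*z - x*y^6*z - x*y^4*z^3 + x^4*y^3 + x^2*y^5 + 2*x^3*y^2*z + 5*x*y^4*z + x*y^2*z^3 - x^4*y - 4*x^2*y^3 - x^2*y*z^2 - 5*x*y^2*z + 2*x^2*y - y^3 + x*z + 3*y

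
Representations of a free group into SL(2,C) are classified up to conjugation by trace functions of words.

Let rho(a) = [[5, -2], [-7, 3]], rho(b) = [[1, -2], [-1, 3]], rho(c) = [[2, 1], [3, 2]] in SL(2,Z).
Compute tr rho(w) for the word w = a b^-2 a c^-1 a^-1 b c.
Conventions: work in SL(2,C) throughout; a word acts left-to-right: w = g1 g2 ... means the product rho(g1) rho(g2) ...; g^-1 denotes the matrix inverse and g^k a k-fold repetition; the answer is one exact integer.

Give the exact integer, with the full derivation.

10

rho(a) = [[5, -2], [-7, 3]]
... * rho(b^-1) = [[3, 2], [1, 1]]  ->  [[13, 8], [-18, -11]]
... * rho(b^-1) = [[3, 2], [1, 1]]  ->  [[47, 34], [-65, -47]]
... * rho(a) = [[5, -2], [-7, 3]]  ->  [[-3, 8], [4, -11]]
... * rho(c^-1) = [[2, -1], [-3, 2]]  ->  [[-30, 19], [41, -26]]
... * rho(a^-1) = [[3, 2], [7, 5]]  ->  [[43, 35], [-59, -48]]
... * rho(b) = [[1, -2], [-1, 3]]  ->  [[8, 19], [-11, -26]]
... * rho(c) = [[2, 1], [3, 2]]  ->  [[73, 46], [-100, -63]]
tr = 73 + -63 = 10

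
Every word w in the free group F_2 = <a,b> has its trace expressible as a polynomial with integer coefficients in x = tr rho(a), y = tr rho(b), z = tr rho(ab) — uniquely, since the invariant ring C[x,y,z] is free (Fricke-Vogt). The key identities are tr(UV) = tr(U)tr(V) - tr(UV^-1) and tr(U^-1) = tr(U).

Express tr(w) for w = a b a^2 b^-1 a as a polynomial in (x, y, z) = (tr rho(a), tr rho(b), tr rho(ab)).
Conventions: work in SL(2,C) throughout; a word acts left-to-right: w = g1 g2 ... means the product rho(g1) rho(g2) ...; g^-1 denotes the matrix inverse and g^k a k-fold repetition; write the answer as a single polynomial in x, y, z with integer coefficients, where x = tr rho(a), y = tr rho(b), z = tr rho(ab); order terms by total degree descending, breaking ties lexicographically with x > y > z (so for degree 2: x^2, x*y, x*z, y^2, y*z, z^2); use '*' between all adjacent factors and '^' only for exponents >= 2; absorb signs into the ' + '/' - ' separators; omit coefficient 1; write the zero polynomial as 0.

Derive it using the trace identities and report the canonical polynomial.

trace(b a^2) = trace(a) * trace(b a) - trace(b)   [square of a] = x*z - y
trace(a^2 b a) = trace(a) * trace(b a^2) - trace(b a)   [square of a] = x^2*z - x*y - z
trace(a^2 b a^2) = trace(a) * trace(a^2 b a) - trace(a^2 b)   [square of a] = x^3*z - x^2*y - 2*x*z + y
trace(b a b a) = trace(a b) * trace(a b) - trace(1)   [split at a repeated a] = z^2 - 2
trace(b a b) = trace(b) * trace(a b) - trace(a)   [square of b] = y*z - x
trace(b a^2 b a) = trace(a) * trace(b a b a) - trace(b a b)   [square of a] = x*z^2 - y*z - x
trace(b^2) = trace(b) * trace(b) - trace(1)   [square of b] = y^2 - 2
trace(b a^2 b) = trace(a) * trace(b^2 a) - trace(b^2)   [square of a] = x*y*z - x^2 - y^2 + 2
trace(a^2 b a^2 b) = trace(a) * trace(b a^2 b a) - trace(b a^2 b)   [square of a] = x^2*z^2 - 2*x*y*z + y^2 - 2
trace(a b a^2 b^-1 a) = trace(a^2 b a^2) * trace(b) - trace(a^2 b a^2 b)   [inverse elimination on b] = x^3*y*z - x^2*y^2 - x^2*z^2 + 2

x^3*y*z - x^2*y^2 - x^2*z^2 + 2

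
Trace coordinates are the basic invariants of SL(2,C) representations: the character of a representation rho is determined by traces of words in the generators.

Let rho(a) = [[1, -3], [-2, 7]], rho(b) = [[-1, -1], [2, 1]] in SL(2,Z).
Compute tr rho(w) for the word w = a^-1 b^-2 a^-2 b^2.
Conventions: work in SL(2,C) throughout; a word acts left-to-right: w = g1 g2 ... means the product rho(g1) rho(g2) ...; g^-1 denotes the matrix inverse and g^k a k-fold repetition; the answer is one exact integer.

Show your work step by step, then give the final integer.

rho(a^-1) = [[7, 3], [2, 1]]
... * rho(b^-1) = [[1, 1], [-2, -1]]  ->  [[1, 4], [0, 1]]
... * rho(b^-1) = [[1, 1], [-2, -1]]  ->  [[-7, -3], [-2, -1]]
... * rho(a^-1) = [[7, 3], [2, 1]]  ->  [[-55, -24], [-16, -7]]
... * rho(a^-1) = [[7, 3], [2, 1]]  ->  [[-433, -189], [-126, -55]]
... * rho(b) = [[-1, -1], [2, 1]]  ->  [[55, 244], [16, 71]]
... * rho(b) = [[-1, -1], [2, 1]]  ->  [[433, 189], [126, 55]]
tr = 433 + 55 = 488

488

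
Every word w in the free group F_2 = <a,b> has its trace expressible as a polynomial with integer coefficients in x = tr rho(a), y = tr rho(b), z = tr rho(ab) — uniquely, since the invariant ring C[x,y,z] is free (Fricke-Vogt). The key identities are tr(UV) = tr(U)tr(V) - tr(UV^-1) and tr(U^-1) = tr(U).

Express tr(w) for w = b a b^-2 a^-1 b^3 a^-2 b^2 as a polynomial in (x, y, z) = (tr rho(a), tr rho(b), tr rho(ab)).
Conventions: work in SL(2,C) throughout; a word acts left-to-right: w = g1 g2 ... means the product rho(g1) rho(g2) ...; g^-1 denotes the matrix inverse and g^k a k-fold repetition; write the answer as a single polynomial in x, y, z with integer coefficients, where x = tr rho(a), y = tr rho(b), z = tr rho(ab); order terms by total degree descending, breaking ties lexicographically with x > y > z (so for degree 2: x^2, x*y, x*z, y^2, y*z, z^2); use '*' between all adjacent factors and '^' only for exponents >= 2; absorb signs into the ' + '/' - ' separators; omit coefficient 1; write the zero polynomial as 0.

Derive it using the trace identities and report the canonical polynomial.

-x^3*y^7*z + x^4*y^6 + x^2*y^8 + 2*x^2*y^6*z^2 + 2*x^3*y^5*z - x*y^5*z^3 - 3*x^4*y^4 - 8*x^2*y^6 - 5*x^2*y^4*z^2 - y^8 - y^6*z^2 + 2*x*y^5*z + 2*x*y^3*z^3 + 2*x^4*y^2 + 19*x^2*y^4 + 3*x^2*y^2*z^2 + 8*y^6 + 4*y^4*z^2 - x^3*y*z - 7*x*y^3*z - x*y*z^3 - 14*x^2*y^2 - 20*y^4 - 3*y^2*z^2 + 6*x*y*z + x^2 + 16*y^2 - 2

apply: trace(a b^2) = trace(b) * trace(a b) - trace(a)   [square of b] = y*z - x
trace(a b^3) = trace(b) * trace(a b^2) - trace(a b)   [square of b] = y^2*z - x*y - z
apply: trace(b^4 a) = trace(b) * trace(a b^3) - trace(a b^2)   [square of b] = y^3*z - x*y^2 - 2*y*z + x
apply: trace(b^5 a) = trace(b) * trace(b a b^3) - trace(b a b^2)   [square of b] = y^4*z - x*y^3 - 3*y^2*z + 2*x*y + z
apply: trace(b^2) = trace(b) * trace(b) - trace(1)   [square of b] = y^2 - 2
use: trace(b^3) = trace(b) * trace(b^2) - trace(b)   [square of b] = y^3 - 3*y
apply: trace(b^4) = trace(b) * trace(b^3) - trace(b^2)   [square of b] = y^4 - 4*y^2 + 2
apply: trace(b^5) = trace(b) * trace(b^4) - trace(b^3)   [square of b] = y^5 - 5*y^3 + 5*y
trace(b^4 a^2 b) = trace(a) * trace(b^5 a) - trace(b^5)   [square of a] = x*y^4*z - x^2*y^3 - y^5 - 3*x*y^2*z + 2*x^2*y + 5*y^3 + x*z - 5*y
trace(a^2 b^2) = trace(a) * trace(b^2 a) - trace(b^2)   [square of a] = x*y*z - x^2 - y^2 + 2
use: trace(a^2 b) = trace(a) * trace(b a) - trace(b)   [square of a] = x*z - y
trace(b^2 a^2 b) = trace(b) * trace(a^2 b^2) - trace(a^2 b)   [square of b] = x*y^2*z - x^2*y - y^3 - x*z + 3*y
trace(b^4 a^2) = trace(b) * trace(b^2 a^2 b) - trace(b^2 a^2)   [square of b] = x*y^3*z - x^2*y^2 - y^4 - 2*x*y*z + x^2 + 4*y^2 - 2
trace(a b^6 a) = trace(b) * trace(b^4 a^2 b) - trace(b^4 a^2)   [square of b] = x*y^5*z - x^2*y^4 - y^6 - 4*x*y^3*z + 3*x^2*y^2 + 6*y^4 + 3*x*y*z - x^2 - 9*y^2 + 2
use: trace(a b a b) = trace(b a) * trace(b a) - trace(1)   [split at a repeated b] = z^2 - 2
use: trace(a b a b^2) = trace(b) * trace(a b a b) - trace(a b a)   [square of b] = y*z^2 - x*z - y
trace(a b a b^3) = trace(b) * trace(a b a b^2) - trace(a b a b)   [square of b] = y^2*z^2 - x*y*z - y^2 - z^2 + 2
trace(b a b a b^3) = trace(b) * trace(a b a b^3) - trace(a b a b^2)   [square of b] = y^3*z^2 - x*y^2*z - y^3 - 2*y*z^2 + x*z + 3*y
trace(a b a b^5) = trace(b) * trace(b a b a b^3) - trace(b a b a b^2)   [square of b] = y^4*z^2 - x*y^3*z - y^4 - 3*y^2*z^2 + 2*x*y*z + 4*y^2 + z^2 - 2
trace(a b^6 a b) = trace(b) * trace(a b a b^5) - trace(a b a b^4)   [square of b] = y^5*z^2 - x*y^4*z - y^5 - 4*y^3*z^2 + 3*x*y^2*z + 5*y^3 + 3*y*z^2 - x*z - 5*y
trace(b^-1 a b^6 a) = trace(a b^6 a) * trace(b) - trace(a b^6 a b)   [inverse elimination on b] = x*y^6*z - x^2*y^5 - y^7 - y^5*z^2 - 3*x*y^4*z + 3*x^2*y^3 + 7*y^5 + 4*y^3*z^2 - x^2*y - 14*y^3 - 3*y*z^2 + x*z + 7*y
apply: trace(b^6 a b^-2 a) = trace(b^-1 a b^6 a) * trace(b) - trace(b^-1 a b^6 a b)   [inverse elimination on b] = x*y^7*z - x^2*y^6 - y^8 - y^6*z^2 - 4*x*y^5*z + 4*x^2*y^4 + 8*y^6 + 4*y^4*z^2 + 4*x*y^3*z - 4*x^2*y^2 - 20*y^4 - 3*y^2*z^2 - 2*x*y*z + x^2 + 16*y^2 - 2
apply: trace(b^3 a b^-2 a^-1 b^3) = trace(b^6 a b^-2) * trace(a) - trace(b^6 a b^-2 a)   [inverse elimination on a] = -x*y^7*z + x^2*y^6 + y^8 + y^6*z^2 + 4*x*y^5*z - 4*x^2*y^4 - 8*y^6 - 4*y^4*z^2 - 3*x*y^3*z + 3*x^2*y^2 + 20*y^4 + 3*y^2*z^2 - 16*y^2 + 2
apply: trace(b^3 a b^3) = trace(b) * trace(a b^5) - trace(a b^4)   [square of b] = y^5*z - x*y^4 - 4*y^3*z + 3*x*y^2 + 3*y*z - x
apply: trace(b a b^3 a b) = trace(b) * trace(a b^3 a b) - trace(a b^3 a)   [square of b] = y^3*z^2 - 2*x*y^2*z + x^2*y - y*z^2 + x*z - y
apply: trace(b a b^3 a b^2) = trace(b) * trace(b a b^3 a b) - trace(b a b^3 a)   [square of b] = y^4*z^2 - 2*x*y^3*z + x^2*y^2 - 2*y^2*z^2 + 2*x*y*z + z^2 - 2
trace(b^3 a b^3 a b) = trace(b) * trace(b a b^3 a b^2) - trace(b a b^3 a b)   [square of b] = y^5*z^2 - 2*x*y^4*z + x^2*y^3 - 3*y^3*z^2 + 4*x*y^2*z - x^2*y + 2*y*z^2 - x*z - y
trace(a b a b a b) = trace(b a) * trace(b a b a) - trace(b^-1 a^-1)   [split at a repeated b] = z^3 - 3*z
use: trace(a b a b a) = trace(a) * trace(b a b a) - trace(b a b)   [square of a] = x*z^2 - y*z - x
use: trace(a b^2 a b a b) = trace(b) * trace(a b a b a b) - trace(a b a b a)   [square of b] = y*z^3 - x*z^2 - 2*y*z + x
apply: trace(a b^2 a b a) = trace(a) * trace(b^2 a b a) - trace(b^2 a b)   [square of a] = x*y*z^2 - x^2*z - y^2*z + z
use: trace(b a b^2 a b a b) = trace(b) * trace(a b^2 a b a b) - trace(a b^2 a b a)   [square of b] = y^2*z^3 - 2*x*y*z^2 + x^2*z - y^2*z + x*y - z
apply: trace(b a b a b^3 a b) = trace(b) * trace(b a b^2 a b a b) - trace(b a b^2 a b a)   [square of b] = y^3*z^3 - 2*x*y^2*z^2 + x^2*y*z - y^3*z - y*z^3 + x*y^2 + x*z^2 + y*z - x
use: trace(b a b a b^3 a) = trace(b) * trace(a b a b a b^2) - trace(a b a b a b)   [square of b] = y^2*z^3 - x*y*z^2 - 2*y^2*z - z^3 + x*y + 3*z
trace(b^3 a b^3 a b a) = trace(b) * trace(b a b a b^3 a b) - trace(b a b a b^3 a)   [square of b] = y^4*z^3 - 2*x*y^3*z^2 + x^2*y^2*z - y^4*z - 2*y^2*z^3 + x*y^3 + 2*x*y*z^2 + 3*y^2*z + z^3 - 2*x*y - 3*z
use: trace(a^-1 b^3 a b^3 a b) = trace(b^3 a b^3 a b) * trace(a) - trace(b^3 a b^3 a b a)   [inverse elimination on a] = x*y^5*z^2 - 2*x^2*y^4*z - y^4*z^3 + x^3*y^3 - x*y^3*z^2 + 3*x^2*y^2*z + y^4*z + 2*y^2*z^3 - x^3*y - x*y^3 - x^2*z - 3*y^2*z - z^3 + x*y + 3*z
apply: trace(b^-1 a^-1 b^3 a b^3 a) = trace(a^-1 b^3 a b^3 a) * trace(b) - trace(a^-1 b^3 a b^3 a b)   [inverse elimination on b] = -x*y^5*z^2 + 2*x^2*y^4*z + y^6*z + y^4*z^3 - x^3*y^3 - x*y^5 + x*y^3*z^2 - 3*x^2*y^2*z - 5*y^4*z - 2*y^2*z^3 + x^3*y + 4*x*y^3 + x^2*z + 6*y^2*z + z^3 - 2*x*y - 3*z
trace(b^3 a b^-2 a^-1 b^3 a) = trace(b^-1 a^-1 b^3 a b^3 a) * trace(b) - trace(b^-1 a^-1 b^3 a b^3 a b)   [inverse elimination on b] = -x*y^6*z^2 + 2*x^2*y^5*z + y^7*z + y^5*z^3 - x^3*y^4 - x*y^6 + x*y^4*z^2 - 3*x^2*y^3*z - 6*y^5*z - 2*y^3*z^3 + x^3*y^2 + 5*x*y^4 + x^2*y*z + 10*y^3*z + y*z^3 - 5*x*y^2 - 6*y*z + x
apply: trace(a^-1 b^3 a b^-2 a^-1 b^3) = trace(b^3 a b^-2 a^-1 b^3) * trace(a) - trace(b^3 a b^-2 a^-1 b^3 a)   [inverse elimination on a] = -x^2*y^7*z + x^3*y^6 + x*y^8 + 2*x*y^6*z^2 + 2*x^2*y^5*z - y^7*z - y^5*z^3 - 3*x^3*y^4 - 7*x*y^6 - 5*x*y^4*z^2 + 6*y^5*z + 2*y^3*z^3 + 2*x^3*y^2 + 15*x*y^4 + 3*x*y^2*z^2 - x^2*y*z - 10*y^3*z - y*z^3 - 11*x*y^2 + 6*y*z + x
use: trace(b a b^-2 a^-1 b^3 a^-2 b^2) = trace(a^-1 b^3 a b^-2 a^-1 b^3) * trace(a) - trace(a^-1 b^3 a b^-2 a^-1 b^3 a)   [inverse elimination on a] = -x^3*y^7*z + x^4*y^6 + x^2*y^8 + 2*x^2*y^6*z^2 + 2*x^3*y^5*z - x*y^5*z^3 - 3*x^4*y^4 - 8*x^2*y^6 - 5*x^2*y^4*z^2 - y^8 - y^6*z^2 + 2*x*y^5*z + 2*x*y^3*z^3 + 2*x^4*y^2 + 19*x^2*y^4 + 3*x^2*y^2*z^2 + 8*y^6 + 4*y^4*z^2 - x^3*y*z - 7*x*y^3*z - x*y*z^3 - 14*x^2*y^2 - 20*y^4 - 3*y^2*z^2 + 6*x*y*z + x^2 + 16*y^2 - 2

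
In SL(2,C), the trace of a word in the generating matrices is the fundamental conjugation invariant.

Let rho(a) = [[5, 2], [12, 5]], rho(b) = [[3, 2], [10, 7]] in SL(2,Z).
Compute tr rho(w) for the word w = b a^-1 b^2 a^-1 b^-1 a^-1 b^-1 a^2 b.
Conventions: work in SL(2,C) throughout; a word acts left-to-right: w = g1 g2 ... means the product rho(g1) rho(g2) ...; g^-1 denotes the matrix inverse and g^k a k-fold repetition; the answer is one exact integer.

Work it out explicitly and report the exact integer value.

-172982030

rho(b) = [[3, 2], [10, 7]]
... * rho(a^-1) = [[5, -2], [-12, 5]]  ->  [[-9, 4], [-34, 15]]
... * rho(b) = [[3, 2], [10, 7]]  ->  [[13, 10], [48, 37]]
... * rho(b) = [[3, 2], [10, 7]]  ->  [[139, 96], [514, 355]]
... * rho(a^-1) = [[5, -2], [-12, 5]]  ->  [[-457, 202], [-1690, 747]]
... * rho(b^-1) = [[7, -2], [-10, 3]]  ->  [[-5219, 1520], [-19300, 5621]]
... * rho(a^-1) = [[5, -2], [-12, 5]]  ->  [[-44335, 18038], [-163952, 66705]]
... * rho(b^-1) = [[7, -2], [-10, 3]]  ->  [[-490725, 142784], [-1814714, 528019]]
... * rho(a) = [[5, 2], [12, 5]]  ->  [[-740217, -267530], [-2737342, -989333]]
... * rho(a) = [[5, 2], [12, 5]]  ->  [[-6911445, -2818084], [-25558706, -10421349]]
... * rho(b) = [[3, 2], [10, 7]]  ->  [[-48915175, -33549478], [-180889608, -124066855]]
tr = -48915175 + -124066855 = -172982030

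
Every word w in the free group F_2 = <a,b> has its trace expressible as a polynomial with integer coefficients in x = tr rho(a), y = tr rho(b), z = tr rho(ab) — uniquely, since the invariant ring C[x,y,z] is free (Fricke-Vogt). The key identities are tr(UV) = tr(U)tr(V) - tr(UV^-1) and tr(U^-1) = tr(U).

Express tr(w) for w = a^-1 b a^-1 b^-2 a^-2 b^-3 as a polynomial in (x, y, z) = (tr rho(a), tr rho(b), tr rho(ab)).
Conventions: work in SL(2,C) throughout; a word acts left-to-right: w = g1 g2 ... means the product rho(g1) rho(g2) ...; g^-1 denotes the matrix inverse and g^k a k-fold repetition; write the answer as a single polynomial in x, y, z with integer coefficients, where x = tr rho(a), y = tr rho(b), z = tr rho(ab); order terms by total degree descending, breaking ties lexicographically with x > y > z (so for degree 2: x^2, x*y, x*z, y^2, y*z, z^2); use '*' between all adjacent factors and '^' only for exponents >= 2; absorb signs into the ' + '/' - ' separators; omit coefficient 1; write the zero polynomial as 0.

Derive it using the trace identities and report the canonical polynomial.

x^2*y^4*z^2 - 2*x^3*y^3*z - 2*x*y^5*z - x*y^3*z^3 + x^4*y^2 + 2*x^2*y^4 + x^2*y^2*z^2 + y^6 + y^4*z^2 + 6*x*y^3*z + x*y*z^3 - 6*x^2*y^2 - x^2*z^2 - 6*y^4 - 3*y^2*z^2 - x*y*z + x^2 + 9*y^2 + z^2 - 2

trace(a^-1) = trace(a) = x
trace(a^-1 b) = trace(b)*trace(a) - trace(b a) = x*y - z
trace(a^-1 b^-1) = trace(a^-1)*trace(b) - trace(a^-1 b) = z
trace(a^-1 b^-1 a^-1) = trace(a^-1 b^-1)*trace(a) - trace(a^-1 b^-1 a) = x*z - y
so trace(a b a b) = trace(b a)*trace(b a) - trace(1)   [split at repeated b] = z^2 - 2
reduce: trace(b^-1 a b a) = trace(a b a)*trace(b) - trace(a b a b) = x*y*z - y^2 - z^2 + 2
so trace(b^-1 a b a b^-1) = trace(b^-1 a b a)*trace(b) - trace(b^-1 a b a b) = x*y^2*z - y^3 - y*z^2 - x*z + 3*y
reduce: trace(a^2 b a) = trace(a)*trace(a b a) - trace(a b) = x^2*z - x*y - z
reduce: trace(b a b) = trace(b)*trace(a b) - trace(a) = y*z - x
reduce: trace(a^2 b a b) = trace(a)*trace(b a b a) - trace(b a b) = x*z^2 - y*z - x
reduce: trace(a b a b^-1 a) = trace(a^2 b a)*trace(b) - trace(a^2 b a b) = x^2*y*z - x*y^2 - x*z^2 + x
trace(a b a b a b) = trace(b a)*trace(b a b a) - trace(b^-1 a^-1)   [split at repeated b] = z^3 - 3*z
trace(a b a b^-1 a b) = trace(a b a b a)*trace(b) - trace(a b a b a b) = x*y*z^2 - y^2*z - z^3 - x*y + 3*z
so trace(b^-1 a b a b^-1 a) = trace(a b a b^-1 a)*trace(b) - trace(a b a b^-1 a b) = x^2*y^2*z - x*y^3 - 2*x*y*z^2 + y^2*z + z^3 + 2*x*y - 3*z
reduce: trace(b a b^-1 a^-1 b^-1 a) = trace(b^-1 a b a b^-1)*trace(a) - trace(b^-1 a b a b^-1 a) = x*y*z^2 - x^2*z - y^2*z - z^3 + x*y + 3*z
trace(b^-1 a^-1 b^-1 a^-1 b a) = trace(b a b^-1 a^-1 b^-1)*trace(a) - trace(b a b^-1 a^-1 b^-1 a) = -x*y*z^2 + x^2*z + y^2*z + z^3 - 3*z
so trace(a^-1 b^-1 a^-1 b a^-1 b^-1) = trace(b^-1 a^-1 b^-1 a^-1 b)*trace(a) - trace(b^-1 a^-1 b^-1 a^-1 b a) = x*y*z^2 - y^2*z - z^3 - x*y + 3*z
trace(b^-1 a b a^-1) = trace(b^-1 a b)*trace(a) - trace(b^-1 a b a) = -x*y*z + x^2 + y^2 + z^2 - 2
trace(b a^-1 b^-2 a) = trace(b^-1 a b a^-1)*trace(b) - trace(b^-1 a b a^-1 b) = -x*y^2*z + x^2*y + y^3 + y*z^2 - 3*y
trace(b^-1 a^-1 b a^-1 b^-1) = trace(b a^-1 b^-2)*trace(a) - trace(b a^-1 b^-2 a) = x*y^2*z - x^2*y - y^3 - y*z^2 + x*z + 3*y
reduce: trace(a^-2 b^-1 a^-1 b a^-1 b^-1) = trace(a^-1 b^-1 a^-1 b a^-1 b^-1)*trace(a) - trace(a^-1 b^-1 a^-1 b a^-1 b^-1 a) = x^2*y*z^2 - 2*x*y^2*z - x*z^3 + y^3 + y*z^2 + 2*x*z - 3*y
reduce: trace(a^-1 b a^-1) = trace(a^-1 b)*trace(a) - trace(a^-1 b a) = x^2*y - x*z - y
reduce: trace(a^-2 b a^-1) = trace(a^-1 b a^-1)*trace(a) - trace(a^-1 b) = x^3*y - x^2*z - 2*x*y + z
reduce: trace(a^-1 b a^-3) = trace(a^-2 b a^-1)*trace(a) - trace(a^-2 b) = x^4*y - x^3*z - 3*x^2*y + 2*x*z + y
trace(b^2) = trace(b)*trace(b) - trace(1) = y^2 - 2
so trace(b^2 a^-1) = trace(b^2)*trace(a) - trace(b^2 a) = x*y^2 - y*z - x
so trace(a^-1 b^2 a^-1) = trace(b^2 a^-1)*trace(a) - trace(b^2) = x^2*y^2 - x*y*z - x^2 - y^2 + 2
trace(b a^-3 b) = trace(a^-1 b^2 a^-1)*trace(a) - trace(a^-1 b^2) = x^3*y^2 - x^2*y*z - x^3 - 2*x*y^2 + y*z + 3*x
reduce: trace(a^-1 b a b) = trace(b a b)*trace(a) - trace(b a b a) = x*y*z - x^2 - z^2 + 2
reduce: trace(a^-2 b a b) = trace(a^-1 b a b)*trace(a) - trace(a^-1 b a b a) = x^2*y*z - x^3 - x*z^2 - y*z + 3*x
reduce: trace(b a^-3 b a) = trace(a^-2 b a b)*trace(a) - trace(a^-2 b a b a) = x^3*y*z - x^4 - x^2*z^2 - 2*x*y*z + 4*x^2 + z^2 - 2
trace(a^-1 b a^-3 b) = trace(b a^-3 b)*trace(a) - trace(b a^-3 b a) = x^4*y^2 - 2*x^3*y*z - 2*x^2*y^2 + x^2*z^2 + 3*x*y*z - x^2 - z^2 + 2
trace(a^-2 b^-1 a^-1 b a^-1) = trace(a^-1 b a^-3)*trace(b) - trace(a^-1 b a^-3 b) = x^3*y*z - x^2*y^2 - x^2*z^2 - x*y*z + x^2 + y^2 + z^2 - 2
trace(b^-1 a^-1 b a^-1 b^-2 a^-2) = trace(a^-2 b^-1 a^-1 b a^-1 b^-1)*trace(b) - trace(a^-2 b^-1 a^-1 b a^-1) = x^2*y^2*z^2 - x^3*y*z - 2*x*y^3*z - x*y*z^3 + x^2*y^2 + x^2*z^2 + y^4 + y^2*z^2 + 3*x*y*z - x^2 - 4*y^2 - z^2 + 2
trace(b^-1 a^-3 b a^-1) = trace(a^-3 b a^-1)*trace(b) - trace(a^-3 b a^-1 b) = x^3*y*z - x^2*y^2 - x^2*z^2 - x*y*z + x^2 + y^2 + z^2 - 2
so trace(a^-1 b a^-1 b^-2 a^-2) = trace(b^-1 a^-3 b a^-1)*trace(b) - trace(b^-1 a^-3 b a^-1 b) = x^3*y^2*z - x^4*y - x^2*y^3 - x^2*y*z^2 + x^3*z - x*y^2*z + 4*x^2*y + y^3 + y*z^2 - 2*x*z - 3*y
trace(b^-1 a^-1 b a^-1 b^-2 a^-2 b^-1) = trace(b^-1 a^-1 b a^-1 b^-2 a^-2)*trace(b) - trace(b^-1 a^-1 b a^-1 b^-2 a^-2 b) = x^2*y^3*z^2 - 2*x^3*y^2*z - 2*x*y^4*z - x*y^2*z^3 + x^4*y + 2*x^2*y^3 + 2*x^2*y*z^2 + y^5 + y^3*z^2 - x^3*z + 4*x*y^2*z - 5*x^2*y - 5*y^3 - 2*y*z^2 + 2*x*z + 5*y
trace(a^-1 b a^-1 b^-2 a^-2 b^-3) = trace(b^-1 a^-1 b a^-1 b^-2 a^-2 b^-1)*trace(b) - trace(b^-1 a^-1 b a^-1 b^-2 a^-2) = x^2*y^4*z^2 - 2*x^3*y^3*z - 2*x*y^5*z - x*y^3*z^3 + x^4*y^2 + 2*x^2*y^4 + x^2*y^2*z^2 + y^6 + y^4*z^2 + 6*x*y^3*z + x*y*z^3 - 6*x^2*y^2 - x^2*z^2 - 6*y^4 - 3*y^2*z^2 - x*y*z + x^2 + 9*y^2 + z^2 - 2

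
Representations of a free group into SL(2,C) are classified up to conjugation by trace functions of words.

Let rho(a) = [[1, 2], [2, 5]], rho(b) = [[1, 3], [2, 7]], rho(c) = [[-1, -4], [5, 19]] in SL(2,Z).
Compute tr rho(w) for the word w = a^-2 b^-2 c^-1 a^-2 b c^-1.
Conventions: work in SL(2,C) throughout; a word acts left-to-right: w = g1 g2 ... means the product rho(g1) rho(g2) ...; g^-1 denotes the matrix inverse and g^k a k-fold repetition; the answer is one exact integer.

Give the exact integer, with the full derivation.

rho(a^-1) = [[5, -2], [-2, 1]]
... * rho(a^-1) = [[5, -2], [-2, 1]]  ->  [[29, -12], [-12, 5]]
... * rho(b^-1) = [[7, -3], [-2, 1]]  ->  [[227, -99], [-94, 41]]
... * rho(b^-1) = [[7, -3], [-2, 1]]  ->  [[1787, -780], [-740, 323]]
... * rho(c^-1) = [[19, 4], [-5, -1]]  ->  [[37853, 7928], [-15675, -3283]]
... * rho(a^-1) = [[5, -2], [-2, 1]]  ->  [[173409, -67778], [-71809, 28067]]
... * rho(a^-1) = [[5, -2], [-2, 1]]  ->  [[1002601, -414596], [-415179, 171685]]
... * rho(b) = [[1, 3], [2, 7]]  ->  [[173409, 105631], [-71809, -43742]]
... * rho(c^-1) = [[19, 4], [-5, -1]]  ->  [[2766616, 588005], [-1145661, -243494]]
tr = 2766616 + -243494 = 2523122

2523122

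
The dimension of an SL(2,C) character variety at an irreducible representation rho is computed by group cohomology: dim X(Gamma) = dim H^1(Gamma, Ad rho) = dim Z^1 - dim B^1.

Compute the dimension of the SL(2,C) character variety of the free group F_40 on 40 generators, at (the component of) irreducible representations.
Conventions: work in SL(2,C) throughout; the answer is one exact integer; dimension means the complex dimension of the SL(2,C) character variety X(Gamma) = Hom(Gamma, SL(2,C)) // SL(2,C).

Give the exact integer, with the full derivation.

The free group F_40: 40 generators, no relators.
So Z^1 = (sl_2)^40 in full: dim Z^1 = 120.
dim B^1 = 3: the coboundary map is injective because an irreducible image has centralizer 0 in sl_2.
Therefore dim X = 120 - 3 = 117.

117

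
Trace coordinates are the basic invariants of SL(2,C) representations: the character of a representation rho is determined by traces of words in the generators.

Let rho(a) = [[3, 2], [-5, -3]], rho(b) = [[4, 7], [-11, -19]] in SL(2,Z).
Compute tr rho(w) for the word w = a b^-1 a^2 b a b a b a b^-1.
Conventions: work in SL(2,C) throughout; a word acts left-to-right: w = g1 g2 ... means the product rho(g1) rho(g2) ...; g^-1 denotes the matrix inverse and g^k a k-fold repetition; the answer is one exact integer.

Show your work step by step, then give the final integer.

15

rho(a) = [[3, 2], [-5, -3]]
... * rho(b^-1) = [[-19, -7], [11, 4]]  ->  [[-35, -13], [62, 23]]
... * rho(a) = [[3, 2], [-5, -3]]  ->  [[-40, -31], [71, 55]]
... * rho(a) = [[3, 2], [-5, -3]]  ->  [[35, 13], [-62, -23]]
... * rho(b) = [[4, 7], [-11, -19]]  ->  [[-3, -2], [5, 3]]
... * rho(a) = [[3, 2], [-5, -3]]  ->  [[1, 0], [0, 1]]
... * rho(b) = [[4, 7], [-11, -19]]  ->  [[4, 7], [-11, -19]]
... * rho(a) = [[3, 2], [-5, -3]]  ->  [[-23, -13], [62, 35]]
... * rho(b) = [[4, 7], [-11, -19]]  ->  [[51, 86], [-137, -231]]
... * rho(a) = [[3, 2], [-5, -3]]  ->  [[-277, -156], [744, 419]]
... * rho(b^-1) = [[-19, -7], [11, 4]]  ->  [[3547, 1315], [-9527, -3532]]
tr = 3547 + -3532 = 15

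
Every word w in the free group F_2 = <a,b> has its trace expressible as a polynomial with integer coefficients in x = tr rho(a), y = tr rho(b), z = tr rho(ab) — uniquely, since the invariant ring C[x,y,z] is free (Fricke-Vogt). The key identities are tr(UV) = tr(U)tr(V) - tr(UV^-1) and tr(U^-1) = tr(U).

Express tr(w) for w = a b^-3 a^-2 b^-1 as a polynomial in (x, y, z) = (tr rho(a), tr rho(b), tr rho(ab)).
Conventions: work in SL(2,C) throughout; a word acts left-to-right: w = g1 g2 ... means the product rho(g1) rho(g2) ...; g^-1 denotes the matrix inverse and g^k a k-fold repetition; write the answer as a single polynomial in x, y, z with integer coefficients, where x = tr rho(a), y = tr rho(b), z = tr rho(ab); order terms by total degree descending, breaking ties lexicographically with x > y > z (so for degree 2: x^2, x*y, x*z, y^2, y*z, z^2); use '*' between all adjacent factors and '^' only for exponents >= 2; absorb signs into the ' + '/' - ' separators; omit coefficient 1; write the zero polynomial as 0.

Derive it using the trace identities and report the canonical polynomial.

x^2*y^3*z - x^3*y^2 - x*y^4 - x*y^2*z^2 - x^2*y*z + y^3*z + x^3 + 4*x*y^2 + x*z^2 - 2*y*z - 3*x

tr(b^-1) = tr(b) = y
tr(b^-2) = tr(b^-1) * tr(b) - tr(1)   [inverse elimination on b] = y^2 - 2
use: tr(a b^-1) = tr(a) * tr(b) - tr(a b)   [inverse elimination on b] = x*y - z
tr(a b a) = tr(a) * tr(b a) - tr(b)   [square of a] = x*z - y
tr(a b a b) = tr(b a) * tr(b a) - tr(1)   [split at a repeated b] = z^2 - 2
apply: tr(b^-1 a b a) = tr(a b a) * tr(b) - tr(a b a b)   [inverse elimination on b] = x*y*z - y^2 - z^2 + 2
tr(b a b^-2 a) = tr(b^-1 a b a) * tr(b) - tr(b^-1 a b a b)   [inverse elimination on b] = x*y^2*z - y^3 - y*z^2 - x*z + 3*y
tr(a b^-2 a^-1 b) = tr(b a b^-2) * tr(a) - tr(b a b^-2 a)   [inverse elimination on a] = -x*y^2*z + x^2*y + y^3 + y*z^2 - 3*y
tr(a^-1 b^-1 a b^-2) = tr(a b^-2 a^-1) * tr(b) - tr(a b^-2 a^-1 b)   [inverse elimination on b] = x*y^2*z - x^2*y - y*z^2 + y
apply: tr(b^-2 a) = tr(b^-1 a) * tr(b) - tr(b^-1 a b)   [inverse elimination on b] = x*y^2 - y*z - x
tr(b^-1 a b^-2) = tr(b^-2 a) * tr(b) - tr(b^-2 a b)   [inverse elimination on b] = x*y^3 - y^2*z - 2*x*y + z
tr(b^-2 a^-2 b^-1 a) = tr(a^-1 b^-1 a b^-2) * tr(a) - tr(a^-1 b^-1 a b^-2 a)   [inverse elimination on a] = x^2*y^2*z - x^3*y - x*y^3 - x*y*z^2 + y^2*z + 3*x*y - z
apply: tr(b a b) = tr(b) * tr(a b) - tr(a)   [square of b] = y*z - x
use: tr(a b a^-1 b) = tr(b a b) * tr(a) - tr(b a b a)   [inverse elimination on a] = x*y*z - x^2 - z^2 + 2
apply: tr(a^-1 b^-1 a b) = tr(a b a^-1) * tr(b) - tr(a b a^-1 b)   [inverse elimination on b] = -x*y*z + x^2 + y^2 + z^2 - 2
tr(a^-2 b^-1 a b) = tr(a^-1 b^-1 a b) * tr(a) - tr(a^-1 b^-1 a b a)   [inverse elimination on a] = -x^2*y*z + x^3 + x*y^2 + x*z^2 - 3*x
tr(b^-1 a^-2 b^-1 a) = tr(a^-2 b^-1 a) * tr(b) - tr(a^-2 b^-1 a b)   [inverse elimination on b] = x^2*y*z - x^3 - x*y^2 - x*z^2 + y*z + 3*x
tr(a b^-3 a^-2 b^-1) = tr(b^-2 a^-2 b^-1 a) * tr(b) - tr(b^-2 a^-2 b^-1 a b)   [inverse elimination on b] = x^2*y^3*z - x^3*y^2 - x*y^4 - x*y^2*z^2 - x^2*y*z + y^3*z + x^3 + 4*x*y^2 + x*z^2 - 2*y*z - 3*x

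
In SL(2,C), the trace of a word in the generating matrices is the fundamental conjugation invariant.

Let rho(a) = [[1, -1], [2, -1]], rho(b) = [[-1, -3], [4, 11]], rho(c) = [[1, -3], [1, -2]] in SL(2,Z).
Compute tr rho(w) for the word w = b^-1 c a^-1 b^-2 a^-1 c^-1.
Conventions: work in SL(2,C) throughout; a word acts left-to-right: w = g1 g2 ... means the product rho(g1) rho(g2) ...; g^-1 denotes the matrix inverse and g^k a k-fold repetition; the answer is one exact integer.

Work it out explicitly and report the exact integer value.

rho(b^-1) = [[11, 3], [-4, -1]]
... * rho(c) = [[1, -3], [1, -2]]  ->  [[14, -39], [-5, 14]]
... * rho(a^-1) = [[-1, 1], [-2, 1]]  ->  [[64, -25], [-23, 9]]
... * rho(b^-1) = [[11, 3], [-4, -1]]  ->  [[804, 217], [-289, -78]]
... * rho(b^-1) = [[11, 3], [-4, -1]]  ->  [[7976, 2195], [-2867, -789]]
... * rho(a^-1) = [[-1, 1], [-2, 1]]  ->  [[-12366, 10171], [4445, -3656]]
... * rho(c^-1) = [[-2, 3], [-1, 1]]  ->  [[14561, -26927], [-5234, 9679]]
tr = 14561 + 9679 = 24240

24240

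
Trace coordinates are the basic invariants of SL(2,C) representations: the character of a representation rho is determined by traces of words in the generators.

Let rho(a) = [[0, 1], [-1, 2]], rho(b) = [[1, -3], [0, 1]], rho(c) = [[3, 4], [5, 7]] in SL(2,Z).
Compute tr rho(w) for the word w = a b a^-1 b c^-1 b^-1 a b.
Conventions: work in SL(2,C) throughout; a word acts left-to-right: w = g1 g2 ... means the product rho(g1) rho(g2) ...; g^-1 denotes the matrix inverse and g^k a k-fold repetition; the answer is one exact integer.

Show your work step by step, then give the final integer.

743

rho(a) = [[0, 1], [-1, 2]]
... * rho(b) = [[1, -3], [0, 1]]  ->  [[0, 1], [-1, 5]]
... * rho(a^-1) = [[2, -1], [1, 0]]  ->  [[1, 0], [3, 1]]
... * rho(b) = [[1, -3], [0, 1]]  ->  [[1, -3], [3, -8]]
... * rho(c^-1) = [[7, -4], [-5, 3]]  ->  [[22, -13], [61, -36]]
... * rho(b^-1) = [[1, 3], [0, 1]]  ->  [[22, 53], [61, 147]]
... * rho(a) = [[0, 1], [-1, 2]]  ->  [[-53, 128], [-147, 355]]
... * rho(b) = [[1, -3], [0, 1]]  ->  [[-53, 287], [-147, 796]]
tr = -53 + 796 = 743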